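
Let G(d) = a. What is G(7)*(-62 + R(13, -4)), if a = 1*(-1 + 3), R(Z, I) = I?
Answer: -132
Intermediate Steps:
a = 2 (a = 1*2 = 2)
G(d) = 2
G(7)*(-62 + R(13, -4)) = 2*(-62 - 4) = 2*(-66) = -132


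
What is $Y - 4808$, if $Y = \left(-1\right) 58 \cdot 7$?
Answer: $-5214$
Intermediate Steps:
$Y = -406$ ($Y = \left(-58\right) 7 = -406$)
$Y - 4808 = -406 - 4808 = -5214$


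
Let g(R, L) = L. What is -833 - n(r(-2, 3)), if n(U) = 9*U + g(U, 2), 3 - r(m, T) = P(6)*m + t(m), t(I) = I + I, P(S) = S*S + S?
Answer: -1654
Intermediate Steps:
P(S) = S + S² (P(S) = S² + S = S + S²)
t(I) = 2*I
r(m, T) = 3 - 44*m (r(m, T) = 3 - ((6*(1 + 6))*m + 2*m) = 3 - ((6*7)*m + 2*m) = 3 - (42*m + 2*m) = 3 - 44*m)
n(U) = 2 + 9*U (n(U) = 9*U + 2 = 2 + 9*U)
-833 - n(r(-2, 3)) = -833 - (2 + 9*(3 - 44*(-2))) = -833 - (2 + 9*(3 + 88)) = -833 - (2 + 9*91) = -833 - (2 + 819) = -833 - 1*821 = -833 - 821 = -1654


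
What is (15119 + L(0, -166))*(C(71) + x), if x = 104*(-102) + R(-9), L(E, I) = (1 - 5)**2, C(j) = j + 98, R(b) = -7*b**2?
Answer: -166575810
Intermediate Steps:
C(j) = 98 + j
L(E, I) = 16 (L(E, I) = (-4)**2 = 16)
x = -11175 (x = 104*(-102) - 7*(-9)**2 = -10608 - 7*81 = -10608 - 567 = -11175)
(15119 + L(0, -166))*(C(71) + x) = (15119 + 16)*((98 + 71) - 11175) = 15135*(169 - 11175) = 15135*(-11006) = -166575810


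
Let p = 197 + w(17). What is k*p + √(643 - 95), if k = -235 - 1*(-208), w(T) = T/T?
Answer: -5346 + 2*√137 ≈ -5322.6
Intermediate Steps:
w(T) = 1
p = 198 (p = 197 + 1 = 198)
k = -27 (k = -235 + 208 = -27)
k*p + √(643 - 95) = -27*198 + √(643 - 95) = -5346 + √548 = -5346 + 2*√137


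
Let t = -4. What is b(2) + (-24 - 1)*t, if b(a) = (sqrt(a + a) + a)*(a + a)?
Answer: 116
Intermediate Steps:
b(a) = 2*a*(a + sqrt(2)*sqrt(a)) (b(a) = (sqrt(2*a) + a)*(2*a) = (sqrt(2)*sqrt(a) + a)*(2*a) = (a + sqrt(2)*sqrt(a))*(2*a) = 2*a*(a + sqrt(2)*sqrt(a)))
b(2) + (-24 - 1)*t = (2*2**2 + 2*sqrt(2)*2**(3/2)) + (-24 - 1)*(-4) = (2*4 + 2*sqrt(2)*(2*sqrt(2))) - 25*(-4) = (8 + 8) + 100 = 16 + 100 = 116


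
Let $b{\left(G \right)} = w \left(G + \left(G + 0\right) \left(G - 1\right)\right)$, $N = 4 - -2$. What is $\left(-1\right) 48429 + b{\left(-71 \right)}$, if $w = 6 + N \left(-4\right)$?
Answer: $-139167$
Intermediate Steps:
$N = 6$ ($N = 4 + 2 = 6$)
$w = -18$ ($w = 6 + 6 \left(-4\right) = 6 - 24 = -18$)
$b{\left(G \right)} = - 18 G - 18 G \left(-1 + G\right)$ ($b{\left(G \right)} = - 18 \left(G + \left(G + 0\right) \left(G - 1\right)\right) = - 18 \left(G + G \left(-1 + G\right)\right) = - 18 G - 18 G \left(-1 + G\right)$)
$\left(-1\right) 48429 + b{\left(-71 \right)} = \left(-1\right) 48429 - 18 \left(-71\right)^{2} = -48429 - 90738 = -139167$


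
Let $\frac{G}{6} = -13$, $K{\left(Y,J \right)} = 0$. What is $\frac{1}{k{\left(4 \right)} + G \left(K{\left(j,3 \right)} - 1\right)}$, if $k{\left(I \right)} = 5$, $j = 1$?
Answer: $\frac{1}{83} \approx 0.012048$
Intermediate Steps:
$G = -78$ ($G = 6 \left(-13\right) = -78$)
$\frac{1}{k{\left(4 \right)} + G \left(K{\left(j,3 \right)} - 1\right)} = \frac{1}{5 - 78 \left(0 - 1\right)} = \frac{1}{5 - -78} = \frac{1}{5 + 78} = \frac{1}{83}$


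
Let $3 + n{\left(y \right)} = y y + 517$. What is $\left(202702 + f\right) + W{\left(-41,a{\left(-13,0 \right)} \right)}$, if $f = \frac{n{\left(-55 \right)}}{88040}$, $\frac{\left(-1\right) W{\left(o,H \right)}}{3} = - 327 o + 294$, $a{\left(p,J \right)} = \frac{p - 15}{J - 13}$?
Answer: $\frac{14227179499}{88040} \approx 1.616 \cdot 10^{5}$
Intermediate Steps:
$a{\left(p,J \right)} = \frac{-15 + p}{-13 + J}$
$W{\left(o,H \right)} = -882 + 981 o$ ($W{\left(o,H \right)} = - 3 \left(- 327 o + 294\right) = - 3 \left(294 - 327 o\right) = -882 + 981 o$)
$n{\left(y \right)} = 514 + y^{2}$ ($n{\left(y \right)} = -3 + \left(y y + 517\right) = -3 + \left(y^{2} + 517\right) = -3 + \left(517 + y^{2}\right) = 514 + y^{2}$)
$f = \frac{3539}{88040}$ ($f = \frac{514 + \left(-55\right)^{2}}{88040} = \left(514 + 3025\right) \frac{1}{88040} = 3539 \cdot \frac{1}{88040} = \frac{3539}{88040} \approx 0.040198$)
$\left(202702 + f\right) + W{\left(-41,a{\left(-13,0 \right)} \right)} = \left(202702 + \frac{3539}{88040}\right) + \left(-882 + 981 \left(-41\right)\right) = \frac{17845887619}{88040} - 41103 = \frac{14227179499}{88040}$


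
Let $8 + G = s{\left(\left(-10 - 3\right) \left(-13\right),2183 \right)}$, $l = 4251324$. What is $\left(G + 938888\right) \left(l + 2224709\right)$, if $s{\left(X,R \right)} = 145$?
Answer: $6081156887825$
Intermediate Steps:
$G = 137$ ($G = -8 + 145 = 137$)
$\left(G + 938888\right) \left(l + 2224709\right) = \left(137 + 938888\right) \left(4251324 + 2224709\right) = 939025 \cdot 6476033 = 6081156887825$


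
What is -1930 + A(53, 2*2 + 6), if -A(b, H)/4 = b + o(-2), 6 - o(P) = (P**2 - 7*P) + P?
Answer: -2102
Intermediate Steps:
o(P) = 6 - P**2 + 6*P (o(P) = 6 - ((P**2 - 7*P) + P) = 6 - (P**2 - 6*P) = 6 + (-P**2 + 6*P) = 6 - P**2 + 6*P)
A(b, H) = 40 - 4*b (A(b, H) = -4*(b + (6 - 1*(-2)**2 + 6*(-2))) = -4*(b + (6 - 1*4 - 12)) = -4*(b + (6 - 4 - 12)) = -4*(b - 10) = -4*(-10 + b) = 40 - 4*b)
-1930 + A(53, 2*2 + 6) = -1930 + (40 - 4*53) = -1930 + (40 - 212) = -1930 - 172 = -2102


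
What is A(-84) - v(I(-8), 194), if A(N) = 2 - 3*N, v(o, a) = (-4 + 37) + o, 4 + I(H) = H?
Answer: 233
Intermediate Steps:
I(H) = -4 + H
v(o, a) = 33 + o
A(-84) - v(I(-8), 194) = (2 - 3*(-84)) - (33 + (-4 - 8)) = (2 + 252) - (33 - 12) = 254 - 1*21 = 254 - 21 = 233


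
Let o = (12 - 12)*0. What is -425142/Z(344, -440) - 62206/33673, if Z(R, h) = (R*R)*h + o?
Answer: -1612308124237/876640188160 ≈ -1.8392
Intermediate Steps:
o = 0 (o = 0*0 = 0)
Z(R, h) = h*R² (Z(R, h) = (R*R)*h + 0 = R²*h + 0 = h*R² + 0 = h*R²)
-425142/Z(344, -440) - 62206/33673 = -425142/((-440*344²)) - 62206/33673 = -425142/((-440*118336)) - 62206*1/33673 = -425142/(-52067840) - 62206/33673 = -425142*(-1/52067840) - 62206/33673 = 212571/26033920 - 62206/33673 = -1612308124237/876640188160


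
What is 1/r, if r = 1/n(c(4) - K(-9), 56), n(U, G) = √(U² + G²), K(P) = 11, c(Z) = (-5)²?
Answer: 14*√17 ≈ 57.724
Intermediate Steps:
c(Z) = 25
n(U, G) = √(G² + U²)
r = √17/238 (r = 1/(√(56² + (25 - 1*11)²)) = 1/(√(3136 + (25 - 11)²)) = 1/(√(3136 + 14²)) = 1/(√(3136 + 196)) = 1/(√3332) = 1/(14*√17) = √17/238 ≈ 0.017324)
1/r = 1/(√17/238) = 14*√17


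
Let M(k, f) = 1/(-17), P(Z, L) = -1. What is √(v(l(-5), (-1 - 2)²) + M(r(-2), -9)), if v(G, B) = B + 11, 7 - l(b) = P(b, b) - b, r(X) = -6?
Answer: √5763/17 ≈ 4.4656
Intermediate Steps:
M(k, f) = -1/17
l(b) = 8 + b (l(b) = 7 - (-1 - b) = 7 + (1 + b) = 8 + b)
v(G, B) = 11 + B
√(v(l(-5), (-1 - 2)²) + M(r(-2), -9)) = √((11 + (-1 - 2)²) - 1/17) = √((11 + (-3)²) - 1/17) = √((11 + 9) - 1/17) = √(20 - 1/17) = √(339/17) = √5763/17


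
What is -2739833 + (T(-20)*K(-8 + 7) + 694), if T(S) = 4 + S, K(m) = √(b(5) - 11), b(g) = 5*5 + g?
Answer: -2739139 - 16*√19 ≈ -2.7392e+6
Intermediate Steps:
b(g) = 25 + g
K(m) = √19 (K(m) = √((25 + 5) - 11) = √(30 - 11) = √19)
-2739833 + (T(-20)*K(-8 + 7) + 694) = -2739833 + ((4 - 20)*√19 + 694) = -2739833 + (-16*√19 + 694) = -2739833 + (694 - 16*√19) = -2739139 - 16*√19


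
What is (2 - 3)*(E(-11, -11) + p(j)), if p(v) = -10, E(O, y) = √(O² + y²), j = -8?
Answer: 10 - 11*√2 ≈ -5.5564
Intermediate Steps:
(2 - 3)*(E(-11, -11) + p(j)) = (2 - 3)*(√((-11)² + (-11)²) - 10) = -(√(121 + 121) - 10) = -(√242 - 10) = -(11*√2 - 10) = -(-10 + 11*√2) = 10 - 11*√2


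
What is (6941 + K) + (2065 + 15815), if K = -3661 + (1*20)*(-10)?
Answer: 20960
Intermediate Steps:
K = -3861 (K = -3661 + 20*(-10) = -3661 - 200 = -3861)
(6941 + K) + (2065 + 15815) = (6941 - 3861) + (2065 + 15815) = 3080 + 17880 = 20960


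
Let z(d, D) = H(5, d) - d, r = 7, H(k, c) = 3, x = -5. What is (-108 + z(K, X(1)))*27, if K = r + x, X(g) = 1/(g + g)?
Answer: -2889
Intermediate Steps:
X(g) = 1/(2*g)
K = 2 (K = 7 - 5 = 2)
z(d, D) = 3 - d
(-108 + z(K, X(1)))*27 = (-108 + (3 - 1*2))*27 = (-108 + (3 - 2))*27 = (-108 + 1)*27 = -107*27 = -2889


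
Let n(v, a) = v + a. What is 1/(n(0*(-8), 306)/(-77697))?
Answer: -8633/34 ≈ -253.91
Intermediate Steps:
n(v, a) = a + v
1/(n(0*(-8), 306)/(-77697)) = 1/((306 + 0*(-8))/(-77697)) = 1/((306 + 0)*(-1/77697)) = 1/(306*(-1/77697)) = 1/(-34/8633) = -8633/34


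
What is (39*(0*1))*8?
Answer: 0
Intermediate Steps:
(39*(0*1))*8 = (39*0)*8 = 0*8 = 0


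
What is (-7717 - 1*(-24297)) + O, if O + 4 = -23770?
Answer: -7194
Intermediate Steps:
O = -23774 (O = -4 - 23770 = -23774)
(-7717 - 1*(-24297)) + O = (-7717 - 1*(-24297)) - 23774 = (-7717 + 24297) - 23774 = 16580 - 23774 = -7194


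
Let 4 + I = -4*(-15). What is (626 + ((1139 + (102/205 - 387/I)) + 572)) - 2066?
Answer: 3037457/11480 ≈ 264.59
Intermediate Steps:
I = 56 (I = -4 - 4*(-15) = -4 + 60 = 56)
(626 + ((1139 + (102/205 - 387/I)) + 572)) - 2066 = (626 + ((1139 + (102/205 - 387/56)) + 572)) - 2066 = (626 + ((1139 - 73623/11480) + 572)) - 2066 = (626 + (13002097/11480 + 572)) - 2066 = (626 + 19568657/11480) - 2066 = 26755137/11480 - 2066 = 3037457/11480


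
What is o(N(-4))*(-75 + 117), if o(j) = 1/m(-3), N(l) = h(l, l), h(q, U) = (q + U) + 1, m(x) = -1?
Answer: -42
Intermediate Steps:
h(q, U) = 1 + U + q (h(q, U) = (U + q) + 1 = 1 + U + q)
N(l) = 1 + 2*l (N(l) = 1 + l + l = 1 + 2*l)
o(j) = -1 (o(j) = 1/(-1) = -1)
o(N(-4))*(-75 + 117) = -(-75 + 117) = -1*42 = -42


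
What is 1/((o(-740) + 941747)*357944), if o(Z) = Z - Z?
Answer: 1/337092688168 ≈ 2.9665e-12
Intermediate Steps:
o(Z) = 0
1/((o(-740) + 941747)*357944) = 1/((0 + 941747)*357944) = (1/357944)/941747 = (1/941747)*(1/357944) = 1/337092688168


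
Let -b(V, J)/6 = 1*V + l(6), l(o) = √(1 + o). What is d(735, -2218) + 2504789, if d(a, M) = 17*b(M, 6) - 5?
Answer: 2731020 - 102*√7 ≈ 2.7308e+6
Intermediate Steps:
b(V, J) = -6*V - 6*√7 (b(V, J) = -6*(1*V + √(1 + 6)) = -6*(V + √7) = -6*V - 6*√7)
d(a, M) = -5 - 102*M - 102*√7 (d(a, M) = 17*(-6*M - 6*√7) - 5 = (-102*M - 102*√7) - 5 = -5 - 102*M - 102*√7)
d(735, -2218) + 2504789 = (-5 - 102*(-2218) - 102*√7) + 2504789 = (-5 + 226236 - 102*√7) + 2504789 = (226231 - 102*√7) + 2504789 = 2731020 - 102*√7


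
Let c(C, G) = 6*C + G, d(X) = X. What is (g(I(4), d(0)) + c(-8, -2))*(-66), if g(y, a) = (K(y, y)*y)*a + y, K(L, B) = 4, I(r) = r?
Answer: 3036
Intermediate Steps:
c(C, G) = G + 6*C
g(y, a) = y + 4*a*y (g(y, a) = (4*y)*a + y = 4*a*y + y = y + 4*a*y)
(g(I(4), d(0)) + c(-8, -2))*(-66) = (4*(1 + 4*0) + (-2 + 6*(-8)))*(-66) = (4*(1 + 0) + (-2 - 48))*(-66) = (4*1 - 50)*(-66) = (4 - 50)*(-66) = -46*(-66) = 3036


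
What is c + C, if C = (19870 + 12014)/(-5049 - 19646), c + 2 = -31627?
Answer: -781110039/24695 ≈ -31630.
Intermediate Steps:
c = -31629 (c = -2 - 31627 = -31629)
C = -31884/24695 (C = 31884/(-24695) = 31884*(-1/24695) = -31884/24695 ≈ -1.2911)
c + C = -31629 - 31884/24695 = -781110039/24695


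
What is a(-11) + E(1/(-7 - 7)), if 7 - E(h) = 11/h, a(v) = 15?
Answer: 176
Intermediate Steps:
E(h) = 7 - 11/h
a(-11) + E(1/(-7 - 7)) = 15 + (7 - 11/(1/(-7 - 7))) = 15 + (7 - 11/(1/(-14))) = 15 + (7 - 11/(-1/14)) = 15 + (7 - 11*(-14)) = 15 + (7 + 154) = 15 + 161 = 176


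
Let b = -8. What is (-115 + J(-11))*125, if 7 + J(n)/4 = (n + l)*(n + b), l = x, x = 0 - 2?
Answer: 105625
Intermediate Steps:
x = -2
l = -2
J(n) = -28 + 4*(-8 + n)*(-2 + n) (J(n) = -28 + 4*((n - 2)*(n - 8)) = -28 + 4*((-2 + n)*(-8 + n)) = -28 + 4*((-8 + n)*(-2 + n)) = -28 + 4*(-8 + n)*(-2 + n))
(-115 + J(-11))*125 = (-115 + (36 - 40*(-11) + 4*(-11)²))*125 = (-115 + (36 + 440 + 4*121))*125 = (-115 + (36 + 440 + 484))*125 = (-115 + 960)*125 = 845*125 = 105625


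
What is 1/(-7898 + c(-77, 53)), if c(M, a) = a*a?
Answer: -1/5089 ≈ -0.00019650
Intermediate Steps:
c(M, a) = a**2
1/(-7898 + c(-77, 53)) = 1/(-7898 + 53**2) = 1/(-7898 + 2809) = 1/(-5089) = -1/5089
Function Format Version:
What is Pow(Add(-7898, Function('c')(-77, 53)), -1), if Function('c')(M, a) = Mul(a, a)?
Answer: Rational(-1, 5089) ≈ -0.00019650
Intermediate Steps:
Function('c')(M, a) = Pow(a, 2)
Pow(Add(-7898, Function('c')(-77, 53)), -1) = Pow(Add(-7898, Pow(53, 2)), -1) = Pow(Add(-7898, 2809), -1) = Pow(-5089, -1) = Rational(-1, 5089)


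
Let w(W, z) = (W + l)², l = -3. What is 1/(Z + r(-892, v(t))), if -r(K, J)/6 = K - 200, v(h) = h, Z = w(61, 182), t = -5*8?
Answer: 1/9916 ≈ 0.00010085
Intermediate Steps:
w(W, z) = (-3 + W)² (w(W, z) = (W - 3)² = (-3 + W)²)
t = -40
Z = 3364 (Z = (-3 + 61)² = 58² = 3364)
r(K, J) = 1200 - 6*K (r(K, J) = -6*(K - 200) = -6*(-200 + K) = 1200 - 6*K)
1/(Z + r(-892, v(t))) = 1/(3364 + (1200 - 6*(-892))) = 1/(3364 + (1200 + 5352)) = 1/(3364 + 6552) = 1/9916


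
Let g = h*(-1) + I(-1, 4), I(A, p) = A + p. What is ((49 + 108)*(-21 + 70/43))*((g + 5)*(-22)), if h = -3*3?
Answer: 48912094/43 ≈ 1.1375e+6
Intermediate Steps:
h = -9
g = 12 (g = -9*(-1) + (-1 + 4) = 9 + 3 = 12)
((49 + 108)*(-21 + 70/43))*((g + 5)*(-22)) = ((49 + 108)*(-21 + 70/43))*((12 + 5)*(-22)) = (157*(-21 + 70*(1/43)))*(17*(-22)) = (157*(-21 + 70/43))*(-374) = (157*(-833/43))*(-374) = -130781/43*(-374) = 48912094/43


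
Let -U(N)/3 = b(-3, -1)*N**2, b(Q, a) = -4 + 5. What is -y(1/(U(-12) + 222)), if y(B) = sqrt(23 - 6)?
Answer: -sqrt(17) ≈ -4.1231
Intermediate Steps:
b(Q, a) = 1
U(N) = -3*N**2
y(B) = sqrt(17)
-y(1/(U(-12) + 222)) = -sqrt(17)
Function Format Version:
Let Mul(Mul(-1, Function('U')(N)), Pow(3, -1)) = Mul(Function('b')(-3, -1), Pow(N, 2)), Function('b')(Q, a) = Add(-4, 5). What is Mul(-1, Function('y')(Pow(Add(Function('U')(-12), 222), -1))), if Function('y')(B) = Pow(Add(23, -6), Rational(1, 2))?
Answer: Mul(-1, Pow(17, Rational(1, 2))) ≈ -4.1231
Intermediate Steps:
Function('b')(Q, a) = 1
Function('U')(N) = Mul(-3, Pow(N, 2)) (Function('U')(N) = Mul(-3, Mul(1, Pow(N, 2))) = Mul(-3, Pow(N, 2)))
Function('y')(B) = Pow(17, Rational(1, 2))
Mul(-1, Function('y')(Pow(Add(Function('U')(-12), 222), -1))) = Mul(-1, Pow(17, Rational(1, 2)))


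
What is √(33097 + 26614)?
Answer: 29*√71 ≈ 244.36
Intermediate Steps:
√(33097 + 26614) = √59711 = 29*√71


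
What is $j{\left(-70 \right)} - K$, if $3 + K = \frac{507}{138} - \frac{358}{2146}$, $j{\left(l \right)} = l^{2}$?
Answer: $\frac{241829171}{49358} \approx 4899.5$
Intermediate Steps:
$K = \frac{25029}{49358}$ ($K = -3 + \left(\frac{507}{138} - \frac{358}{2146}\right) = -3 + \left(507 \cdot \frac{1}{138} - \frac{179}{1073}\right) = -3 + \left(\frac{169}{46} - \frac{179}{1073}\right) = -3 + \frac{173103}{49358} = \frac{25029}{49358} \approx 0.50709$)
$j{\left(-70 \right)} - K = \left(-70\right)^{2} - \frac{25029}{49358} = 4900 - \frac{25029}{49358} = \frac{241829171}{49358}$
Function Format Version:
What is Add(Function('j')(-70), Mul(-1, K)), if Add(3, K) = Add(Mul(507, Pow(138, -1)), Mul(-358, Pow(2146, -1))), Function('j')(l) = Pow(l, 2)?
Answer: Rational(241829171, 49358) ≈ 4899.5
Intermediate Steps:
K = Rational(25029, 49358) (K = Add(-3, Add(Mul(507, Pow(138, -1)), Mul(-358, Pow(2146, -1)))) = Add(-3, Add(Mul(507, Rational(1, 138)), Mul(-358, Rational(1, 2146)))) = Add(-3, Add(Rational(169, 46), Rational(-179, 1073))) = Add(-3, Rational(173103, 49358)) = Rational(25029, 49358) ≈ 0.50709)
Add(Function('j')(-70), Mul(-1, K)) = Add(Pow(-70, 2), Mul(-1, Rational(25029, 49358))) = Add(4900, Rational(-25029, 49358)) = Rational(241829171, 49358)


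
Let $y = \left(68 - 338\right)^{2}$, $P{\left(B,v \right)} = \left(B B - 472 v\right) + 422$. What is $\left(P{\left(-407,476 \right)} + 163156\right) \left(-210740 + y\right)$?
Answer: $-14411861200$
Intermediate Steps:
$P{\left(B,v \right)} = 422 + B^{2} - 472 v$ ($P{\left(B,v \right)} = \left(B^{2} - 472 v\right) + 422 = 422 + B^{2} - 472 v$)
$y = 72900$ ($y = \left(-270\right)^{2} = 72900$)
$\left(P{\left(-407,476 \right)} + 163156\right) \left(-210740 + y\right) = \left(\left(422 + \left(-407\right)^{2} - 224672\right) + 163156\right) \left(-210740 + 72900\right) = \left(\left(422 + 165649 - 224672\right) + 163156\right) \left(-137840\right) = \left(-58601 + 163156\right) \left(-137840\right) = 104555 \left(-137840\right) = -14411861200$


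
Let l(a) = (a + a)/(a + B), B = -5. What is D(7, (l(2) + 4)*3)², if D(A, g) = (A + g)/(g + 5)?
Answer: 225/169 ≈ 1.3314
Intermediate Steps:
l(a) = 2*a/(-5 + a) (l(a) = (a + a)/(a - 5) = (2*a)/(-5 + a) = 2*a/(-5 + a))
D(A, g) = (A + g)/(5 + g)
D(7, (l(2) + 4)*3)² = ((7 + (2*2/(-5 + 2) + 4)*3)/(5 + (2*2/(-5 + 2) + 4)*3))² = ((7 + (2*2/(-3) + 4)*3)/(5 + (2*2/(-3) + 4)*3))² = ((7 + (2*2*(-⅓) + 4)*3)/(5 + (2*2*(-⅓) + 4)*3))² = ((7 + (-4/3 + 4)*3)/(5 + (-4/3 + 4)*3))² = ((7 + (8/3)*3)/(5 + (8/3)*3))² = ((7 + 8)/(5 + 8))² = (15/13)² = 225/169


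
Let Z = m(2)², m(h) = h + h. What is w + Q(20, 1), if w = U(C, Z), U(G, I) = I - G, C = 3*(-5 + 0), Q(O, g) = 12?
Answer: 43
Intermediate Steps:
m(h) = 2*h
C = -15 (C = 3*(-5) = -15)
Z = 16 (Z = (2*2)² = 4² = 16)
w = 31 (w = 16 - 1*(-15) = 16 + 15 = 31)
w + Q(20, 1) = 31 + 12 = 43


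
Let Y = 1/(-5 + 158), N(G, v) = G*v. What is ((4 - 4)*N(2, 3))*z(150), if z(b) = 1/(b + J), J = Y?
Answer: 0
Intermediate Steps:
Y = 1/153 ≈ 0.0065359
J = 1/153 ≈ 0.0065359
z(b) = 1/(1/153 + b) (z(b) = 1/(b + 1/153) = 1/(1/153 + b))
((4 - 4)*N(2, 3))*z(150) = ((4 - 4)*(2*3))*(153/(1 + 153*150)) = (0*6)*(153/(1 + 22950)) = 0*(153/22951) = 0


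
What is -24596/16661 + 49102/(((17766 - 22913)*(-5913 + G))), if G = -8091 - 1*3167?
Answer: -2172955165230/1472484801557 ≈ -1.4757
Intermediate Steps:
G = -11258 (G = -8091 - 3167 = -11258)
-24596/16661 + 49102/(((17766 - 22913)*(-5913 + G))) = -24596/16661 + 49102/(((17766 - 22913)*(-5913 - 11258))) = -24596*1/16661 + 49102/((-5147*(-17171))) = -24596/16661 + 49102/88379137 = -2172955165230/1472484801557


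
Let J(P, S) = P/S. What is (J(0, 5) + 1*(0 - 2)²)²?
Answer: 16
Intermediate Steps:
(J(0, 5) + 1*(0 - 2)²)² = (0/5 + 1*(0 - 2)²)² = (0*(⅕) + 1*(-2)²)² = (0 + 1*4)² = (0 + 4)² = 4² = 16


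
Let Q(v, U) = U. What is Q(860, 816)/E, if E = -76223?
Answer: -816/76223 ≈ -0.010705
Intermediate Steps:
Q(860, 816)/E = 816/(-76223) = 816*(-1/76223) = -816/76223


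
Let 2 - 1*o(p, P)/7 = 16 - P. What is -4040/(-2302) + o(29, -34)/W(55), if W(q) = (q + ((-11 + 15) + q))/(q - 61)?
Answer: 425116/21869 ≈ 19.439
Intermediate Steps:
o(p, P) = -98 + 7*P (o(p, P) = 14 - 7*(16 - P) = 14 + (-112 + 7*P) = -98 + 7*P)
W(q) = (4 + 2*q)/(-61 + q) (W(q) = (q + (4 + q))/(-61 + q) = (4 + 2*q)/(-61 + q))
-4040/(-2302) + o(29, -34)/W(55) = -4040/(-2302) + (-98 + 7*(-34))/((2*(2 + 55)/(-61 + 55))) = -4040*(-1/2302) + (-98 - 238)/((2*57/(-6))) = 2020/1151 - 336/(2*(-1/6)*57) = 2020/1151 - 336/(-19) = 2020/1151 - 336*(-1/19) = 2020/1151 + 336/19 = 425116/21869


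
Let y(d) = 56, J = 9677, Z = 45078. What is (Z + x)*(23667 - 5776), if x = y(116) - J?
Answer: 634361187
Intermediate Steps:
x = -9621 (x = 56 - 1*9677 = 56 - 9677 = -9621)
(Z + x)*(23667 - 5776) = (45078 - 9621)*(23667 - 5776) = 35457*17891 = 634361187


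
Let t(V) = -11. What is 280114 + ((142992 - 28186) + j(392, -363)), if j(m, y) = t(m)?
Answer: 394909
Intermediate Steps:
j(m, y) = -11
280114 + ((142992 - 28186) + j(392, -363)) = 280114 + ((142992 - 28186) - 11) = 280114 + (114806 - 11) = 280114 + 114795 = 394909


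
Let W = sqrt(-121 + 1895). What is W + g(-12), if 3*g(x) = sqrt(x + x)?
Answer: sqrt(1774) + 2*I*sqrt(6)/3 ≈ 42.119 + 1.633*I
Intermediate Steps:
g(x) = sqrt(2)*sqrt(x)/3 (g(x) = sqrt(x + x)/3 = sqrt(2*x)/3 = (sqrt(2)*sqrt(x))/3 = sqrt(2)*sqrt(x)/3)
W = sqrt(1774) ≈ 42.119
W + g(-12) = sqrt(1774) + sqrt(2)*sqrt(-12)/3 = sqrt(1774) + sqrt(2)*(2*I*sqrt(3))/3 = sqrt(1774) + 2*I*sqrt(6)/3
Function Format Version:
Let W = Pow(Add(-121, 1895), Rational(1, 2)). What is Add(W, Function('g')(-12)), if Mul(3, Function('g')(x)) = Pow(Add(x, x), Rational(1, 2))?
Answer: Add(Pow(1774, Rational(1, 2)), Mul(Rational(2, 3), I, Pow(6, Rational(1, 2)))) ≈ Add(42.119, Mul(1.6330, I))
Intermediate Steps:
Function('g')(x) = Mul(Rational(1, 3), Pow(2, Rational(1, 2)), Pow(x, Rational(1, 2))) (Function('g')(x) = Mul(Rational(1, 3), Pow(Add(x, x), Rational(1, 2))) = Mul(Rational(1, 3), Pow(Mul(2, x), Rational(1, 2))) = Mul(Rational(1, 3), Mul(Pow(2, Rational(1, 2)), Pow(x, Rational(1, 2)))) = Mul(Rational(1, 3), Pow(2, Rational(1, 2)), Pow(x, Rational(1, 2))))
W = Pow(1774, Rational(1, 2)) ≈ 42.119
Add(W, Function('g')(-12)) = Add(Pow(1774, Rational(1, 2)), Mul(Rational(1, 3), Pow(2, Rational(1, 2)), Pow(-12, Rational(1, 2)))) = Add(Pow(1774, Rational(1, 2)), Mul(Rational(1, 3), Pow(2, Rational(1, 2)), Mul(2, I, Pow(3, Rational(1, 2))))) = Add(Pow(1774, Rational(1, 2)), Mul(Rational(2, 3), I, Pow(6, Rational(1, 2))))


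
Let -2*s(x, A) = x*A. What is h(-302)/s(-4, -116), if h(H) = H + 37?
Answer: 265/232 ≈ 1.1422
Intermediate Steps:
s(x, A) = -A*x/2 (s(x, A) = -x*A/2 = -A*x/2)
h(H) = 37 + H
h(-302)/s(-4, -116) = (37 - 302)/((-½*(-116)*(-4))) = -265/(-232) = -265*(-1/232) = 265/232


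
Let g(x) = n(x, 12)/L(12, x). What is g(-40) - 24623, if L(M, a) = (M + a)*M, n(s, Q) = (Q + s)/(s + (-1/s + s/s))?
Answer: -115161781/4677 ≈ -24623.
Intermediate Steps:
n(s, Q) = (Q + s)/(1 + s - 1/s) (n(s, Q) = (Q + s)/(s + (-1/s + 1)) = (Q + s)/(s + (1 - 1/s)) = (Q + s)/(1 + s - 1/s))
L(M, a) = M*(M + a)
g(x) = x*(12 + x)/((144 + 12*x)*(-1 + x + x**2)) (g(x) = (x*(12 + x)/(-1 + x + x**2))/((12*(12 + x))) = (x*(12 + x)/(-1 + x + x**2))/(144 + 12*x) = x*(12 + x)/((144 + 12*x)*(-1 + x + x**2)))
g(-40) - 24623 = (1/12)*(-40)/(-1 - 40 + (-40)**2) - 24623 = (1/12)*(-40)/(-1 - 40 + 1600) - 24623 = (1/12)*(-40)/1559 - 24623 = (1/12)*(-40)*(1/1559) - 24623 = -10/4677 - 24623 = -115161781/4677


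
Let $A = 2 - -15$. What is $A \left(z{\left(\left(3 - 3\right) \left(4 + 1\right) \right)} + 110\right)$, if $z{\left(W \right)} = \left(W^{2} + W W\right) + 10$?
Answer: $2040$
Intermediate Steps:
$A = 17$ ($A = 2 + 15 = 17$)
$z{\left(W \right)} = 10 + 2 W^{2}$ ($z{\left(W \right)} = \left(W^{2} + W^{2}\right) + 10 = 2 W^{2} + 10 = 10 + 2 W^{2}$)
$A \left(z{\left(\left(3 - 3\right) \left(4 + 1\right) \right)} + 110\right) = 17 \left(\left(10 + 2 \left(\left(3 - 3\right) \left(4 + 1\right)\right)^{2}\right) + 110\right) = 17 \left(\left(10 + 2 \left(0 \cdot 5\right)^{2}\right) + 110\right) = 17 \left(\left(10 + 2 \cdot 0^{2}\right) + 110\right) = 17 \left(\left(10 + 2 \cdot 0\right) + 110\right) = 17 \left(\left(10 + 0\right) + 110\right) = 17 \left(10 + 110\right) = 17 \cdot 120 = 2040$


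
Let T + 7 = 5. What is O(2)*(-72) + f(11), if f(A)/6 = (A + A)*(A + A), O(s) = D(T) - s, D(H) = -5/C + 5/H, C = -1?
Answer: 2868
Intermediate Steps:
T = -2 (T = -7 + 5 = -2)
D(H) = 5 + 5/H (D(H) = -5/(-1) + 5/H = -5*(-1) + 5/H = 5 + 5/H)
O(s) = 5/2 - s (O(s) = (5 + 5/(-2)) - s = (5 + 5*(-1/2)) - s = (5 - 5/2) - s = 5/2 - s)
f(A) = 24*A**2 (f(A) = 6*((A + A)*(A + A)) = 6*((2*A)*(2*A)) = 6*(4*A**2) = 24*A**2)
O(2)*(-72) + f(11) = (5/2 - 1*2)*(-72) + 24*11**2 = (5/2 - 2)*(-72) + 24*121 = (1/2)*(-72) + 2904 = -36 + 2904 = 2868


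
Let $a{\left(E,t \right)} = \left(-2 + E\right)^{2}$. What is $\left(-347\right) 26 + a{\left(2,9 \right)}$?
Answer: $-9022$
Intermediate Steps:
$\left(-347\right) 26 + a{\left(2,9 \right)} = \left(-347\right) 26 + \left(-2 + 2\right)^{2} = -9022 + 0^{2} = -9022 + 0 = -9022$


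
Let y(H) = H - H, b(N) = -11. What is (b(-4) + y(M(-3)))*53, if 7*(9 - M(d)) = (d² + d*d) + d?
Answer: -583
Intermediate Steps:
M(d) = 9 - 2*d²/7 - d/7 (M(d) = 9 - ((d² + d*d) + d)/7 = 9 - ((d² + d²) + d)/7 = 9 - (2*d² + d)/7 = 9 - (d + 2*d²)/7 = 9 + (-2*d²/7 - d/7) = 9 - 2*d²/7 - d/7)
y(H) = 0
(b(-4) + y(M(-3)))*53 = (-11 + 0)*53 = -11*53 = -583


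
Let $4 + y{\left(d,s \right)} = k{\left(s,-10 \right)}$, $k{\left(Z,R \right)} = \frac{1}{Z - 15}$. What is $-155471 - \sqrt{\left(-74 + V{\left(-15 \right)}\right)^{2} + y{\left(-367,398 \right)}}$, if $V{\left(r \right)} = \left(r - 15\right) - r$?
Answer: $-155471 - \frac{2 \sqrt{290334299}}{383} \approx -1.5556 \cdot 10^{5}$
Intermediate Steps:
$k{\left(Z,R \right)} = \frac{1}{-15 + Z}$
$V{\left(r \right)} = -15$ ($V{\left(r \right)} = \left(-15 + r\right) - r = -15$)
$y{\left(d,s \right)} = -4 + \frac{1}{-15 + s}$
$-155471 - \sqrt{\left(-74 + V{\left(-15 \right)}\right)^{2} + y{\left(-367,398 \right)}} = -155471 - \sqrt{\left(-74 - 15\right)^{2} + \frac{61 - 1592}{-15 + 398}} = -155471 - \sqrt{\left(-89\right)^{2} + \frac{61 - 1592}{383}} = -155471 - \sqrt{7921 + \frac{1}{383} \left(-1531\right)} = -155471 - \sqrt{7921 - \frac{1531}{383}} = -155471 - \sqrt{\frac{3032212}{383}} = -155471 - \frac{2 \sqrt{290334299}}{383}$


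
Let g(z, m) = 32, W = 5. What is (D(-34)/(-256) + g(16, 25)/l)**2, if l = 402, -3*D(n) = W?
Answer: 2181529/294191104 ≈ 0.0074153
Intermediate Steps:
D(n) = -5/3 (D(n) = -1/3*5 = -5/3)
(D(-34)/(-256) + g(16, 25)/l)**2 = (-5/3/(-256) + 32/402)**2 = (-5/3*(-1/256) + 32*(1/402))**2 = (5/768 + 16/201)**2 = (1477/17152)**2 = 2181529/294191104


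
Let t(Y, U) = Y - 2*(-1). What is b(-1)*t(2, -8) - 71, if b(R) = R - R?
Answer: -71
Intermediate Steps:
t(Y, U) = 2 + Y (t(Y, U) = Y + 2 = 2 + Y)
b(R) = 0
b(-1)*t(2, -8) - 71 = 0*(2 + 2) - 71 = 0*4 - 71 = 0 - 71 = -71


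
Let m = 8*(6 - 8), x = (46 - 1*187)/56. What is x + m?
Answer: -1037/56 ≈ -18.518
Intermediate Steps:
x = -141/56 (x = (46 - 187)*(1/56) = -141*1/56 = -141/56 ≈ -2.5179)
m = -16 (m = 8*(-2) = -16)
x + m = -141/56 - 16 = -1037/56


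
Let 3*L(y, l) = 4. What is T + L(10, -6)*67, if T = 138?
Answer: 682/3 ≈ 227.33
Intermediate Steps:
L(y, l) = 4/3 (L(y, l) = (1/3)*4 = 4/3)
T + L(10, -6)*67 = 138 + (4/3)*67 = 138 + 268/3 = 682/3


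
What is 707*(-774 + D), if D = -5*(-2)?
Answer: -540148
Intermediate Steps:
D = 10
707*(-774 + D) = 707*(-774 + 10) = 707*(-764) = -540148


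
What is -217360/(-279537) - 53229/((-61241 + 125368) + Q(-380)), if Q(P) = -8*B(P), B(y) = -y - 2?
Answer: -1598126893/17080549311 ≈ -0.093564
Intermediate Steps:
B(y) = -2 - y
Q(P) = 16 + 8*P (Q(P) = -8*(-2 - P) = 16 + 8*P)
-217360/(-279537) - 53229/((-61241 + 125368) + Q(-380)) = -217360/(-279537) - 53229/((-61241 + 125368) + (16 + 8*(-380))) = -217360*(-1/279537) - 53229/(64127 + (16 - 3040)) = 217360/279537 - 53229/(64127 - 3024) = 217360/279537 - 53229/61103 = -1598126893/17080549311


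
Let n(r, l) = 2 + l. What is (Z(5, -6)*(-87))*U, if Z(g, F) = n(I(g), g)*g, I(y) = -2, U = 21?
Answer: -63945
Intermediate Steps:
Z(g, F) = g*(2 + g) (Z(g, F) = (2 + g)*g = g*(2 + g))
(Z(5, -6)*(-87))*U = ((5*(2 + 5))*(-87))*21 = ((5*7)*(-87))*21 = (35*(-87))*21 = -3045*21 = -63945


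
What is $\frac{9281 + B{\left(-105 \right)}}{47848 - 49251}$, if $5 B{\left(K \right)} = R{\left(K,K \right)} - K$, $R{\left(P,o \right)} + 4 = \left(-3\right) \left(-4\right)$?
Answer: $- \frac{46518}{7015} \approx -6.6312$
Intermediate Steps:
$R{\left(P,o \right)} = 8$ ($R{\left(P,o \right)} = -4 - -12 = -4 + 12 = 8$)
$B{\left(K \right)} = \frac{8}{5} - \frac{K}{5}$ ($B{\left(K \right)} = \frac{8 - K}{5} = \frac{8}{5} - \frac{K}{5}$)
$\frac{9281 + B{\left(-105 \right)}}{47848 - 49251} = \frac{9281 + \left(\frac{8}{5} - -21\right)}{47848 - 49251} = \frac{9281 + \left(\frac{8}{5} + 21\right)}{-1403} = \left(9281 + \frac{113}{5}\right) \left(- \frac{1}{1403}\right) = \frac{46518}{5} \left(- \frac{1}{1403}\right) = - \frac{46518}{7015}$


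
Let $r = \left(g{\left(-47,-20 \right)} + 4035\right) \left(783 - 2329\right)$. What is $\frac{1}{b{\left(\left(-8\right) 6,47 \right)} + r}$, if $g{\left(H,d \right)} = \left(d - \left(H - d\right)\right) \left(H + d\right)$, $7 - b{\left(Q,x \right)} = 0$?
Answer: $- \frac{1}{5513029} \approx -1.8139 \cdot 10^{-7}$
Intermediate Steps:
$b{\left(Q,x \right)} = 7$ ($b{\left(Q,x \right)} = 7 - 0 = 7 + 0 = 7$)
$g{\left(H,d \right)} = \left(H + d\right) \left(- H + 2 d\right)$ ($g{\left(H,d \right)} = \left(- H + 2 d\right) \left(H + d\right) = \left(H + d\right) \left(- H + 2 d\right)$)
$r = -5513036$ ($r = \left(\left(- \left(-47\right)^{2} + 2 \left(-20\right)^{2} - -940\right) + 4035\right) \left(783 - 2329\right) = \left(\left(\left(-1\right) 2209 + 2 \cdot 400 + 940\right) + 4035\right) \left(-1546\right) = \left(\left(-2209 + 800 + 940\right) + 4035\right) \left(-1546\right) = \left(-469 + 4035\right) \left(-1546\right) = 3566 \left(-1546\right) = -5513036$)
$\frac{1}{b{\left(\left(-8\right) 6,47 \right)} + r} = \frac{1}{7 - 5513036} = \frac{1}{-5513029} = - \frac{1}{5513029}$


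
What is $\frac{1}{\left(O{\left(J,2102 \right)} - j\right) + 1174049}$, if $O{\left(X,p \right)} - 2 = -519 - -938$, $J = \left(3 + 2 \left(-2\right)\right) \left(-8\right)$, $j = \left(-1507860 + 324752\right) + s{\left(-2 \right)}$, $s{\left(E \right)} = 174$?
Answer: $\frac{1}{2357404} \approx 4.242 \cdot 10^{-7}$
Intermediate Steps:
$j = -1182934$ ($j = \left(-1507860 + 324752\right) + 174 = -1183108 + 174 = -1182934$)
$J = 8$ ($J = \left(3 - 4\right) \left(-8\right) = \left(-1\right) \left(-8\right) = 8$)
$O{\left(X,p \right)} = 421$ ($O{\left(X,p \right)} = 2 - -419 = 2 + \left(-519 + 938\right) = 2 + 419 = 421$)
$\frac{1}{\left(O{\left(J,2102 \right)} - j\right) + 1174049} = \frac{1}{\left(421 - -1182934\right) + 1174049} = \frac{1}{\left(421 + 1182934\right) + 1174049} = \frac{1}{1183355 + 1174049} = \frac{1}{2357404}$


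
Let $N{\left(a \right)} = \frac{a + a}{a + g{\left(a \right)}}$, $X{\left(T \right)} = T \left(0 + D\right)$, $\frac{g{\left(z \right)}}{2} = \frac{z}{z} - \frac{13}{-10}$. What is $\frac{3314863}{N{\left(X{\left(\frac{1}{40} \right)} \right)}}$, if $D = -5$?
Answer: $- \frac{593360477}{10} \approx -5.9336 \cdot 10^{7}$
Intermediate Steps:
$g{\left(z \right)} = \frac{23}{5}$ ($g{\left(z \right)} = 2 \left(\frac{z}{z} - \frac{13}{-10}\right) = 2 \left(1 - - \frac{13}{10}\right) = 2 \left(1 + \frac{13}{10}\right) = 2 \cdot \frac{23}{10} = \frac{23}{5}$)
$X{\left(T \right)} = - 5 T$ ($X{\left(T \right)} = T \left(0 - 5\right) = T \left(-5\right) = - 5 T$)
$N{\left(a \right)} = \frac{2 a}{\frac{23}{5} + a}$ ($N{\left(a \right)} = \frac{a + a}{a + \frac{23}{5}} = \frac{2 a}{\frac{23}{5} + a}$)
$\frac{3314863}{N{\left(X{\left(\frac{1}{40} \right)} \right)}} = \frac{3314863}{10 \left(- \frac{5}{40}\right) \frac{1}{23 + 5 \left(- \frac{5}{40}\right)}} = \frac{3314863}{10 \left(\left(-5\right) \frac{1}{40}\right) \frac{1}{23 + 5 \left(\left(-5\right) \frac{1}{40}\right)}} = \frac{3314863}{10 \left(- \frac{1}{8}\right) \frac{1}{23 + 5 \left(- \frac{1}{8}\right)}} = \frac{3314863}{10 \left(- \frac{1}{8}\right) \frac{1}{23 - \frac{5}{8}}} = \frac{3314863}{10 \left(- \frac{1}{8}\right) \frac{1}{\frac{179}{8}}} = \frac{3314863}{10 \left(- \frac{1}{8}\right) \frac{8}{179}} = \frac{3314863}{- \frac{10}{179}} = 3314863 \left(- \frac{179}{10}\right) = - \frac{593360477}{10}$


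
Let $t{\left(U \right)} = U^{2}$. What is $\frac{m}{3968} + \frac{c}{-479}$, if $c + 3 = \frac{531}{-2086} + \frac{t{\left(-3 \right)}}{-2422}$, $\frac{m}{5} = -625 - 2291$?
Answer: $- \frac{314455158597}{85738838752} \approx -3.6676$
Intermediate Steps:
$m = -14580$ ($m = 5 \left(-625 - 2291\right) = 5 \left(-2916\right) = -14580$)
$c = - \frac{587919}{180439}$ ($c = -3 + \left(\frac{531}{-2086} + \frac{\left(-3\right)^{2}}{-2422}\right) = -3 + \left(531 \left(- \frac{1}{2086}\right) + 9 \left(- \frac{1}{2422}\right)\right) = -3 - \frac{46602}{180439} = - \frac{587919}{180439} \approx -3.2583$)
$\frac{m}{3968} + \frac{c}{-479} = - \frac{14580}{3968} - \frac{587919}{180439 \left(-479\right)} = \left(-14580\right) \frac{1}{3968} - - \frac{587919}{86430281} = - \frac{3645}{992} + \frac{587919}{86430281} = - \frac{314455158597}{85738838752}$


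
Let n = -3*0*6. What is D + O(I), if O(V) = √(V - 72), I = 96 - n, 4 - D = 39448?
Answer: -39444 + 2*√6 ≈ -39439.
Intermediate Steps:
D = -39444 (D = 4 - 1*39448 = 4 - 39448 = -39444)
n = 0 (n = 0*6 = 0)
I = 96 (I = 96 - 1*0 = 96 + 0 = 96)
O(V) = √(-72 + V)
D + O(I) = -39444 + √(-72 + 96) = -39444 + √24 = -39444 + 2*√6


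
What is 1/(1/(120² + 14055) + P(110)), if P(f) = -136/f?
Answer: -313005/386977 ≈ -0.80885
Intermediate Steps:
1/(1/(120² + 14055) + P(110)) = 1/(1/(120² + 14055) - 136/110) = 1/(1/(14400 + 14055) - 136*1/110) = 1/(1/28455 - 68/55) = 1/(-386977/313005) = -313005/386977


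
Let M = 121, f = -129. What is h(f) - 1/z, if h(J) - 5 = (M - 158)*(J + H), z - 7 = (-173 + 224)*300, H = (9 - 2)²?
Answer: 45385254/15307 ≈ 2965.0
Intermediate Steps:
H = 49 (H = 7² = 49)
z = 15307 (z = 7 + (-173 + 224)*300 = 7 + 51*300 = 7 + 15300 = 15307)
h(J) = -1808 - 37*J (h(J) = 5 + (121 - 158)*(J + 49) = 5 - 37*(49 + J) = 5 + (-1813 - 37*J) = -1808 - 37*J)
h(f) - 1/z = (-1808 - 37*(-129)) - 1/15307 = (-1808 + 4773) - 1*1/15307 = 2965 - 1/15307 = 45385254/15307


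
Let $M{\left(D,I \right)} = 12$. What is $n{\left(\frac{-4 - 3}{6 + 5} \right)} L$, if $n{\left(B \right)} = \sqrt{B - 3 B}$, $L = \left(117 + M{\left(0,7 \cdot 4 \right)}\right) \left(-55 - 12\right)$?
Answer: $- \frac{8643 \sqrt{154}}{11} \approx -9750.6$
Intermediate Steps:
$L = -8643$ ($L = \left(117 + 12\right) \left(-55 - 12\right) = 129 \left(-67\right) = -8643$)
$n{\left(B \right)} = \sqrt{2} \sqrt{- B}$ ($n{\left(B \right)} = \sqrt{- 2 B} = \sqrt{2} \sqrt{- B}$)
$n{\left(\frac{-4 - 3}{6 + 5} \right)} L = \sqrt{2} \sqrt{- \frac{-4 - 3}{6 + 5}} \left(-8643\right) = \sqrt{2} \sqrt{- \frac{-7}{11}} \left(-8643\right) = \sqrt{2} \sqrt{\left(-1\right) \left(- \frac{7}{11}\right)} \left(-8643\right) = \sqrt{2} \sqrt{\frac{7}{11}} \left(-8643\right) = \sqrt{2} \frac{\sqrt{77}}{11} \left(-8643\right) = \frac{\sqrt{154}}{11} \left(-8643\right) = - \frac{8643 \sqrt{154}}{11}$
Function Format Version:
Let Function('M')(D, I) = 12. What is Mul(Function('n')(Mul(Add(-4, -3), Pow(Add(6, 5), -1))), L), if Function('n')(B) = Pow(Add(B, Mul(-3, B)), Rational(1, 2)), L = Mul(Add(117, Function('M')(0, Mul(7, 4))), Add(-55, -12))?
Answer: Mul(Rational(-8643, 11), Pow(154, Rational(1, 2))) ≈ -9750.6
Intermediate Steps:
L = -8643 (L = Mul(Add(117, 12), Add(-55, -12)) = Mul(129, -67) = -8643)
Function('n')(B) = Mul(Pow(2, Rational(1, 2)), Pow(Mul(-1, B), Rational(1, 2))) (Function('n')(B) = Pow(Mul(-2, B), Rational(1, 2)) = Mul(Pow(2, Rational(1, 2)), Pow(Mul(-1, B), Rational(1, 2))))
Mul(Function('n')(Mul(Add(-4, -3), Pow(Add(6, 5), -1))), L) = Mul(Mul(Pow(2, Rational(1, 2)), Pow(Mul(-1, Mul(Add(-4, -3), Pow(Add(6, 5), -1))), Rational(1, 2))), -8643) = Mul(Mul(Pow(2, Rational(1, 2)), Pow(Mul(-1, Mul(-7, Pow(11, -1))), Rational(1, 2))), -8643) = Mul(Mul(Pow(2, Rational(1, 2)), Pow(Mul(-1, Mul(-7, Rational(1, 11))), Rational(1, 2))), -8643) = Mul(Mul(Pow(2, Rational(1, 2)), Pow(Mul(-1, Rational(-7, 11)), Rational(1, 2))), -8643) = Mul(Mul(Pow(2, Rational(1, 2)), Pow(Rational(7, 11), Rational(1, 2))), -8643) = Mul(Mul(Pow(2, Rational(1, 2)), Mul(Rational(1, 11), Pow(77, Rational(1, 2)))), -8643) = Mul(Mul(Rational(1, 11), Pow(154, Rational(1, 2))), -8643) = Mul(Rational(-8643, 11), Pow(154, Rational(1, 2)))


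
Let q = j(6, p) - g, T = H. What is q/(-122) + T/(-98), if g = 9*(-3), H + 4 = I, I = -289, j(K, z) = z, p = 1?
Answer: 16501/5978 ≈ 2.7603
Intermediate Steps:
H = -293 (H = -4 - 289 = -293)
T = -293
g = -27
q = 28 (q = 1 - 1*(-27) = 1 + 27 = 28)
q/(-122) + T/(-98) = 28/(-122) - 293/(-98) = 28*(-1/122) - 293*(-1/98) = -14/61 + 293/98 = 16501/5978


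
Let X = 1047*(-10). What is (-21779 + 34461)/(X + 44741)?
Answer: 12682/34271 ≈ 0.37005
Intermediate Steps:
X = -10470
(-21779 + 34461)/(X + 44741) = (-21779 + 34461)/(-10470 + 44741) = 12682/34271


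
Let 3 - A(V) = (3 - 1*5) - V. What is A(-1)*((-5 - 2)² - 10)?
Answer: 156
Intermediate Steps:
A(V) = 5 + V (A(V) = 3 - ((3 - 1*5) - V) = 3 - ((3 - 5) - V) = 3 - (-2 - V) = 3 + (2 + V) = 5 + V)
A(-1)*((-5 - 2)² - 10) = (5 - 1)*((-5 - 2)² - 10) = 4*((-7)² - 10) = 4*(49 - 10) = 4*39 = 156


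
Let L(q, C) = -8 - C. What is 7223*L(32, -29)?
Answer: 151683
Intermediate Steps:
7223*L(32, -29) = 7223*(-8 - 1*(-29)) = 7223*(-8 + 29) = 7223*21 = 151683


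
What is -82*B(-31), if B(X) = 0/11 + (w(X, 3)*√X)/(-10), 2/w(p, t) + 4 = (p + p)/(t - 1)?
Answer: -82*I*√31/175 ≈ -2.6089*I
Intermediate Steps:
w(p, t) = 2/(-4 + 2*p/(-1 + t)) (w(p, t) = 2/(-4 + (p + p)/(t - 1)) = 2/(-4 + (2*p)/(-1 + t)) = 2/(-4 + 2*p/(-1 + t)))
B(X) = -√X/(5*(-4 + X)) (B(X) = 0/11 + (((-1 + 3)/(2 + X - 2*3))*√X)/(-10) = 0*(1/11) + ((2/(2 + X - 6))*√X)*(-⅒) = 0 + ((2/(-4 + X))*√X)*(-⅒) = 0 + (2*√X/(-4 + X))*(-⅒) = 0 - √X/(5*(-4 + X)) = -√X/(5*(-4 + X)))
-82*B(-31) = -(-82)*√(-31)/(-20 + 5*(-31)) = -(-82)*I*√31/(-20 - 155) = -(-82)*I*√31/(-175) = -(-82)*I*√31*(-1)/175 = -82*I*√31/175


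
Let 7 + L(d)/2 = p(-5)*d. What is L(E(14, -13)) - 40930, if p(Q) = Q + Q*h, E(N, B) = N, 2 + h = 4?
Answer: -41364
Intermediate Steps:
h = 2 (h = -2 + 4 = 2)
p(Q) = 3*Q (p(Q) = Q + Q*2 = Q + 2*Q = 3*Q)
L(d) = -14 - 30*d (L(d) = -14 + 2*((3*(-5))*d) = -14 + 2*(-15*d) = -14 - 30*d)
L(E(14, -13)) - 40930 = (-14 - 30*14) - 40930 = (-14 - 420) - 40930 = -434 - 40930 = -41364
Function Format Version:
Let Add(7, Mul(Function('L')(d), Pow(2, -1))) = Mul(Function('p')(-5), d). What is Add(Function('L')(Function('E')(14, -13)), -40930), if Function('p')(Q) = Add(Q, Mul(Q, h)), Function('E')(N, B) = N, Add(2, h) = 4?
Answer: -41364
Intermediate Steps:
h = 2 (h = Add(-2, 4) = 2)
Function('p')(Q) = Mul(3, Q) (Function('p')(Q) = Add(Q, Mul(Q, 2)) = Add(Q, Mul(2, Q)) = Mul(3, Q))
Function('L')(d) = Add(-14, Mul(-30, d)) (Function('L')(d) = Add(-14, Mul(2, Mul(Mul(3, -5), d))) = Add(-14, Mul(2, Mul(-15, d))) = Add(-14, Mul(-30, d)))
Add(Function('L')(Function('E')(14, -13)), -40930) = Add(Add(-14, Mul(-30, 14)), -40930) = Add(Add(-14, -420), -40930) = Add(-434, -40930) = -41364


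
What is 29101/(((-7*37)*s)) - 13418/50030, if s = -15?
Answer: 28075882/3887331 ≈ 7.2224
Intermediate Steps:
29101/(((-7*37)*s)) - 13418/50030 = 29101/((-7*37*(-15))) - 13418/50030 = 29101/((-259*(-15))) - 13418*1/50030 = 29101/3885 - 6709/25015 = 28075882/3887331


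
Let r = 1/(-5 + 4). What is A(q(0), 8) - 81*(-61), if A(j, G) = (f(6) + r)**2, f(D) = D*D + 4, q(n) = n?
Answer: 6462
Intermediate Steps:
r = -1 (r = 1/(-1) = -1)
f(D) = 4 + D**2 (f(D) = D**2 + 4 = 4 + D**2)
A(j, G) = 1521 (A(j, G) = ((4 + 6**2) - 1)**2 = ((4 + 36) - 1)**2 = (40 - 1)**2 = 39**2 = 1521)
A(q(0), 8) - 81*(-61) = 1521 - 81*(-61) = 1521 + 4941 = 6462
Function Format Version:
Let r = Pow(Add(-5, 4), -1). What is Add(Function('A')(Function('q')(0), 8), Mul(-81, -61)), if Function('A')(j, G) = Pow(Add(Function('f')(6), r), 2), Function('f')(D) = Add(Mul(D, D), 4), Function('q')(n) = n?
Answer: 6462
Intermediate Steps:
r = -1 (r = Pow(-1, -1) = -1)
Function('f')(D) = Add(4, Pow(D, 2)) (Function('f')(D) = Add(Pow(D, 2), 4) = Add(4, Pow(D, 2)))
Function('A')(j, G) = 1521 (Function('A')(j, G) = Pow(Add(Add(4, Pow(6, 2)), -1), 2) = Pow(Add(Add(4, 36), -1), 2) = Pow(Add(40, -1), 2) = Pow(39, 2) = 1521)
Add(Function('A')(Function('q')(0), 8), Mul(-81, -61)) = Add(1521, Mul(-81, -61)) = Add(1521, 4941) = 6462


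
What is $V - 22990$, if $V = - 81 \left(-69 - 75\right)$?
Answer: $-11326$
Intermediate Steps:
$V = 11664$ ($V = - 81 \left(-69 - 75\right) = \left(-81\right) \left(-144\right) = 11664$)
$V - 22990 = 11664 - 22990 = -11326$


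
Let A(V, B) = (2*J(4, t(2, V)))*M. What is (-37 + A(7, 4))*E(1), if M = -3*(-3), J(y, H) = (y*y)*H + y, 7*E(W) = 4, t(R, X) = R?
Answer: 2444/7 ≈ 349.14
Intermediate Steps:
E(W) = 4/7 (E(W) = (1/7)*4 = 4/7)
J(y, H) = y + H*y**2 (J(y, H) = y**2*H + y = H*y**2 + y = y + H*y**2)
M = 9
A(V, B) = 648 (A(V, B) = (2*(4*(1 + 2*4)))*9 = (2*(4*(1 + 8)))*9 = (2*(4*9))*9 = (2*36)*9 = 72*9 = 648)
(-37 + A(7, 4))*E(1) = (-37 + 648)*(4/7) = 611*(4/7) = 2444/7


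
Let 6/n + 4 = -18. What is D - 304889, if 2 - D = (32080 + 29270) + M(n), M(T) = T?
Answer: -4028604/11 ≈ -3.6624e+5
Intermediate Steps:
n = -3/11 (n = 6/(-4 - 18) = 6/(-22) = 6*(-1/22) = -3/11 ≈ -0.27273)
D = -674825/11 (D = 2 - ((32080 + 29270) - 3/11) = 2 - (61350 - 3/11) = 2 - 1*674847/11 = 2 - 674847/11 = -674825/11 ≈ -61348.)
D - 304889 = -674825/11 - 304889 = -4028604/11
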